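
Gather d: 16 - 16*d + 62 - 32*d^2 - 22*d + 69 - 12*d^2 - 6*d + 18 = -44*d^2 - 44*d + 165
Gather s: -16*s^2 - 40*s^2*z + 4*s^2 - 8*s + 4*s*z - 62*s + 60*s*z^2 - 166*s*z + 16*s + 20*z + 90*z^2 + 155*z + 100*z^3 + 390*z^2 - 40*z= s^2*(-40*z - 12) + s*(60*z^2 - 162*z - 54) + 100*z^3 + 480*z^2 + 135*z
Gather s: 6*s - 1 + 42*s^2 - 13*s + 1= 42*s^2 - 7*s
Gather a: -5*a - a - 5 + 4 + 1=-6*a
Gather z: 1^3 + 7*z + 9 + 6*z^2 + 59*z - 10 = 6*z^2 + 66*z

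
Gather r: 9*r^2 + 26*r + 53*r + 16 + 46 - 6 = 9*r^2 + 79*r + 56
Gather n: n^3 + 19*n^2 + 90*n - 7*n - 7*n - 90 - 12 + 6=n^3 + 19*n^2 + 76*n - 96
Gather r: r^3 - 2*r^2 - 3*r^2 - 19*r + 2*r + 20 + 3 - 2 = r^3 - 5*r^2 - 17*r + 21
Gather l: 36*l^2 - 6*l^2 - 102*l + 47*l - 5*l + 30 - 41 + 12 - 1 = 30*l^2 - 60*l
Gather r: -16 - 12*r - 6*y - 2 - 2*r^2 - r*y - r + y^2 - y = -2*r^2 + r*(-y - 13) + y^2 - 7*y - 18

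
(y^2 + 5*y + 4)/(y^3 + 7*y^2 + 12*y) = (y + 1)/(y*(y + 3))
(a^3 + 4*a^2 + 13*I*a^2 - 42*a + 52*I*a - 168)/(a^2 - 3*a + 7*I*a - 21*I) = (a^2 + a*(4 + 6*I) + 24*I)/(a - 3)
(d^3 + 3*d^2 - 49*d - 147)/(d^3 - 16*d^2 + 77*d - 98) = (d^2 + 10*d + 21)/(d^2 - 9*d + 14)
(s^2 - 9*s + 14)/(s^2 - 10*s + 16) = (s - 7)/(s - 8)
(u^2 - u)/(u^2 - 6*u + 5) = u/(u - 5)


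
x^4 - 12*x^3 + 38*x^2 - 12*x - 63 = (x - 7)*(x - 3)^2*(x + 1)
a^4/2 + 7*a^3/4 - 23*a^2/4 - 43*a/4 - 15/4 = (a/2 + 1/2)*(a - 3)*(a + 1/2)*(a + 5)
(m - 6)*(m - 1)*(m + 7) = m^3 - 43*m + 42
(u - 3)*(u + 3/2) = u^2 - 3*u/2 - 9/2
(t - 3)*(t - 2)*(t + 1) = t^3 - 4*t^2 + t + 6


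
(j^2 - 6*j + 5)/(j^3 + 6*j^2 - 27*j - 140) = (j - 1)/(j^2 + 11*j + 28)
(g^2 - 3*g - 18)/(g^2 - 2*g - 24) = (g + 3)/(g + 4)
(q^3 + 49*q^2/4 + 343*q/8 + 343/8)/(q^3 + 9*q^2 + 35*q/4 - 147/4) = (4*q + 7)/(2*(2*q - 3))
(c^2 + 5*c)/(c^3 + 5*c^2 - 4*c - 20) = c/(c^2 - 4)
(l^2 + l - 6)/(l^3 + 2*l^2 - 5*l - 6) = 1/(l + 1)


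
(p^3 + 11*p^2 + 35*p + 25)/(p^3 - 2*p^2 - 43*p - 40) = (p + 5)/(p - 8)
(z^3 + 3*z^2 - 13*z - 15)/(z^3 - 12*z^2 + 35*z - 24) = (z^2 + 6*z + 5)/(z^2 - 9*z + 8)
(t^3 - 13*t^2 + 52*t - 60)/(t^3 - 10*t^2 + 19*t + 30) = (t - 2)/(t + 1)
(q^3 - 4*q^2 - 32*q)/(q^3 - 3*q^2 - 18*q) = (-q^2 + 4*q + 32)/(-q^2 + 3*q + 18)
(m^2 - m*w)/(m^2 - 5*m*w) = (m - w)/(m - 5*w)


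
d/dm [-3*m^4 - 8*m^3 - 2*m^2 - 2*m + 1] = -12*m^3 - 24*m^2 - 4*m - 2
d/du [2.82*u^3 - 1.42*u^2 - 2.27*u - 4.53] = 8.46*u^2 - 2.84*u - 2.27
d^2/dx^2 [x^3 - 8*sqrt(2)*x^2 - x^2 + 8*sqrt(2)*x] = 6*x - 16*sqrt(2) - 2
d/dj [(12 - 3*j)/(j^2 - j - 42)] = 3*(-j^2 + j + (j - 4)*(2*j - 1) + 42)/(-j^2 + j + 42)^2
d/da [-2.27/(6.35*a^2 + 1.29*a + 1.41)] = (28.829*a + 2.9283)/(6.35*a^2 + 1.29*a + 1.41)^2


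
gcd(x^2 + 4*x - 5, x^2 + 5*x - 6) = x - 1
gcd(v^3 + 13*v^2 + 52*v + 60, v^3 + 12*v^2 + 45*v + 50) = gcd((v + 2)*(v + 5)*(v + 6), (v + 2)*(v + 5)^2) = v^2 + 7*v + 10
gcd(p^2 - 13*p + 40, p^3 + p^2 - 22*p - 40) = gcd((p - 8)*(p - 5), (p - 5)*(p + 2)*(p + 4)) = p - 5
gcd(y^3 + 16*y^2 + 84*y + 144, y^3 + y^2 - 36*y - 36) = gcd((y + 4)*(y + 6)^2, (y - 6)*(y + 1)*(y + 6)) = y + 6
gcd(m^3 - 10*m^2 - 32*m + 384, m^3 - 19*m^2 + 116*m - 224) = m - 8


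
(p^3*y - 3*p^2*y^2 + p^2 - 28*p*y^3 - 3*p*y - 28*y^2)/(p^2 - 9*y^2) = (p^3*y - 3*p^2*y^2 + p^2 - 28*p*y^3 - 3*p*y - 28*y^2)/(p^2 - 9*y^2)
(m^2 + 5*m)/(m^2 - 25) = m/(m - 5)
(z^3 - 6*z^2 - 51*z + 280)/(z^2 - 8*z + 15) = (z^2 - z - 56)/(z - 3)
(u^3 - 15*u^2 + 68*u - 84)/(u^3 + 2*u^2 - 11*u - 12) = (u^3 - 15*u^2 + 68*u - 84)/(u^3 + 2*u^2 - 11*u - 12)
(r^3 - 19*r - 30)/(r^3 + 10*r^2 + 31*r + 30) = (r - 5)/(r + 5)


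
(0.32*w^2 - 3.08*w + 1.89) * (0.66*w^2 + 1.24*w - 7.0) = 0.2112*w^4 - 1.636*w^3 - 4.8118*w^2 + 23.9036*w - 13.23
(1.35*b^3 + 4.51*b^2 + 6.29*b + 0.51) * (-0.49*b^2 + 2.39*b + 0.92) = -0.6615*b^5 + 1.0166*b^4 + 8.9388*b^3 + 18.9324*b^2 + 7.0057*b + 0.4692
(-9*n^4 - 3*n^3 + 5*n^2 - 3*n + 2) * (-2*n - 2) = 18*n^5 + 24*n^4 - 4*n^3 - 4*n^2 + 2*n - 4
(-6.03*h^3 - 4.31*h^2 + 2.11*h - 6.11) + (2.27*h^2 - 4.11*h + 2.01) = -6.03*h^3 - 2.04*h^2 - 2.0*h - 4.1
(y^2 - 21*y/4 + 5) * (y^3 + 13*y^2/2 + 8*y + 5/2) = y^5 + 5*y^4/4 - 169*y^3/8 - 7*y^2 + 215*y/8 + 25/2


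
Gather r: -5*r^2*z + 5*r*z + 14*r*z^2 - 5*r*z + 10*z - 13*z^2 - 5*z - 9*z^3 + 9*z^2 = -5*r^2*z + 14*r*z^2 - 9*z^3 - 4*z^2 + 5*z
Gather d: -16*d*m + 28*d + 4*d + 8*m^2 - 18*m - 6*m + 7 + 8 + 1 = d*(32 - 16*m) + 8*m^2 - 24*m + 16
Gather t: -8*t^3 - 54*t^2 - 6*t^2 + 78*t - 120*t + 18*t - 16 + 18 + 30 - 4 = -8*t^3 - 60*t^2 - 24*t + 28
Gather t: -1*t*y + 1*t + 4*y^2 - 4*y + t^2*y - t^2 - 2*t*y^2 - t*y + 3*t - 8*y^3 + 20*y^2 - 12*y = t^2*(y - 1) + t*(-2*y^2 - 2*y + 4) - 8*y^3 + 24*y^2 - 16*y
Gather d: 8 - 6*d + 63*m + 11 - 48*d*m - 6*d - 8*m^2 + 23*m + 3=d*(-48*m - 12) - 8*m^2 + 86*m + 22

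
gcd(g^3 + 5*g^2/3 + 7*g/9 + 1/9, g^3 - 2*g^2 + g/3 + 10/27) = g + 1/3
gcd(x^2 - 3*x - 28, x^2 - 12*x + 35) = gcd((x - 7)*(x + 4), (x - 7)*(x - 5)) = x - 7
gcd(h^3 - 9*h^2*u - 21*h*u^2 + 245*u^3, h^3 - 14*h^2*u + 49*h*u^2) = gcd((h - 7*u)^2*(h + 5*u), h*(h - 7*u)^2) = h^2 - 14*h*u + 49*u^2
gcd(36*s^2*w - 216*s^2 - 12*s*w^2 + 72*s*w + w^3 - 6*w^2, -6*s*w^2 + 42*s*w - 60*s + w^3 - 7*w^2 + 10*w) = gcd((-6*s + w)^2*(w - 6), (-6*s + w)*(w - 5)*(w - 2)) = 6*s - w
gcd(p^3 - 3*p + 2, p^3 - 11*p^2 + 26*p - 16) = p - 1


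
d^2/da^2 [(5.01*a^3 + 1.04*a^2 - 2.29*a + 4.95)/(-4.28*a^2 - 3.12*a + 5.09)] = (1.13686837721616e-13*a^5 + 1.13686837721616e-13*a^4 - 204.152632*a^3 - 202.61928*a^2 - 876.070758*a - 293.198824)/(78.402752*a^6 + 171.460224*a^5 - 154.732272*a^4 - 377.447616*a^3 + 184.015716*a^2 + 242.499816*a - 131.872229)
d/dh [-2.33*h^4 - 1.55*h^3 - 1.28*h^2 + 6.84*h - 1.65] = -9.32*h^3 - 4.65*h^2 - 2.56*h + 6.84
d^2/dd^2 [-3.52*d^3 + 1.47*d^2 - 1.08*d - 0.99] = 2.94 - 21.12*d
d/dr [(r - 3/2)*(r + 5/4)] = 2*r - 1/4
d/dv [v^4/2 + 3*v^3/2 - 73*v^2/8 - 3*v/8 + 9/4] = 2*v^3 + 9*v^2/2 - 73*v/4 - 3/8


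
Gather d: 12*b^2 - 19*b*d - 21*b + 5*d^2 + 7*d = 12*b^2 - 21*b + 5*d^2 + d*(7 - 19*b)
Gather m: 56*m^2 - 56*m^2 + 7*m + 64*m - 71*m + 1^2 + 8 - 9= 0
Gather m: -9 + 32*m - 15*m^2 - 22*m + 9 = -15*m^2 + 10*m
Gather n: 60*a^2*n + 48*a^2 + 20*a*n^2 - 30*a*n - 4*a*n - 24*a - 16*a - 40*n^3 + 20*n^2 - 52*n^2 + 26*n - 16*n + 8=48*a^2 - 40*a - 40*n^3 + n^2*(20*a - 32) + n*(60*a^2 - 34*a + 10) + 8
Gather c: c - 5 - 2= c - 7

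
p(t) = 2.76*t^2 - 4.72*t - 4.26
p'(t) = 5.52*t - 4.72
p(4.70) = 34.52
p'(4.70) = 21.22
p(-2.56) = 25.91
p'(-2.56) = -18.85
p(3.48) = 12.74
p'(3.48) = 14.49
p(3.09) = 7.51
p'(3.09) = 12.34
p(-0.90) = 2.22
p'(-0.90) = -9.69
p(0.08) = -4.62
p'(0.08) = -4.28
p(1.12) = -6.08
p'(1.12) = 1.46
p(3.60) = 14.52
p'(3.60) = 15.15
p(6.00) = 66.78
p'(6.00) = 28.40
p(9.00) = 176.82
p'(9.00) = 44.96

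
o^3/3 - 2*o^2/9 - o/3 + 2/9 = (o/3 + 1/3)*(o - 1)*(o - 2/3)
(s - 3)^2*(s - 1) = s^3 - 7*s^2 + 15*s - 9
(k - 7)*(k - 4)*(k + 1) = k^3 - 10*k^2 + 17*k + 28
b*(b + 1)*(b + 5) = b^3 + 6*b^2 + 5*b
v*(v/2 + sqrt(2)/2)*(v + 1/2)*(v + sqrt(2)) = v^4/2 + v^3/4 + sqrt(2)*v^3 + sqrt(2)*v^2/2 + v^2 + v/2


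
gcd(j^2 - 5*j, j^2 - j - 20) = j - 5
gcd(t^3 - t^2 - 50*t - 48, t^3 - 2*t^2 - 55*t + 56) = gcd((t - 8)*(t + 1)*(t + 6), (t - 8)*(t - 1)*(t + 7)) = t - 8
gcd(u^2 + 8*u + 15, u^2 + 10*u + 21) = u + 3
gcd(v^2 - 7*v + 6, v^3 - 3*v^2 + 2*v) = v - 1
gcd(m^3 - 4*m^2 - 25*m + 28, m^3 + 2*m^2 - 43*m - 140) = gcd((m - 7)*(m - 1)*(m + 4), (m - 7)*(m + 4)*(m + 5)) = m^2 - 3*m - 28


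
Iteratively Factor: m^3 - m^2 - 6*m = (m - 3)*(m^2 + 2*m) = (m - 3)*(m + 2)*(m)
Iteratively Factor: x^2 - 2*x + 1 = (x - 1)*(x - 1)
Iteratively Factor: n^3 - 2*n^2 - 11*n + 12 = (n - 1)*(n^2 - n - 12) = (n - 1)*(n + 3)*(n - 4)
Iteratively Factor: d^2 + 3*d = (d)*(d + 3)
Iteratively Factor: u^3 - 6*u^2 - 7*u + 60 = (u - 4)*(u^2 - 2*u - 15) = (u - 5)*(u - 4)*(u + 3)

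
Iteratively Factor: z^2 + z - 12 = (z - 3)*(z + 4)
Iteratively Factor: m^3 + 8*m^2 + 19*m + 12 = (m + 3)*(m^2 + 5*m + 4) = (m + 1)*(m + 3)*(m + 4)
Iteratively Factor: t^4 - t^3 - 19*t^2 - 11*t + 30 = (t + 3)*(t^3 - 4*t^2 - 7*t + 10) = (t + 2)*(t + 3)*(t^2 - 6*t + 5) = (t - 1)*(t + 2)*(t + 3)*(t - 5)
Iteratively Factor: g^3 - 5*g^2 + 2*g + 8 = (g - 4)*(g^2 - g - 2) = (g - 4)*(g + 1)*(g - 2)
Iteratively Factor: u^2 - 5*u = (u)*(u - 5)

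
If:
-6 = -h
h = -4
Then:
No Solution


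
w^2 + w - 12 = (w - 3)*(w + 4)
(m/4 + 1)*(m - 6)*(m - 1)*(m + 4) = m^4/4 + m^3/4 - 17*m^2/2 - 16*m + 24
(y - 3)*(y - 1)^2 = y^3 - 5*y^2 + 7*y - 3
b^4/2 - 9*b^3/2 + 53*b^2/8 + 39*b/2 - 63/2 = (b/2 + 1)*(b - 6)*(b - 7/2)*(b - 3/2)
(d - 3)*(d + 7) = d^2 + 4*d - 21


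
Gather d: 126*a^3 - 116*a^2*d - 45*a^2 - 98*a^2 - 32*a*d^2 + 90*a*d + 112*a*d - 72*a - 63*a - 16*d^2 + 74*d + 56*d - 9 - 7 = 126*a^3 - 143*a^2 - 135*a + d^2*(-32*a - 16) + d*(-116*a^2 + 202*a + 130) - 16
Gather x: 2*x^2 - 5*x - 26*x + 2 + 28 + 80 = 2*x^2 - 31*x + 110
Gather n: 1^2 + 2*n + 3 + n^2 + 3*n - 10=n^2 + 5*n - 6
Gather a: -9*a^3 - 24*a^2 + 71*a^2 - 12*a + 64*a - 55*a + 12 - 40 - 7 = -9*a^3 + 47*a^2 - 3*a - 35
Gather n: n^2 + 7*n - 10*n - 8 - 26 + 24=n^2 - 3*n - 10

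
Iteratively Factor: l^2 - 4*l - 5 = (l + 1)*(l - 5)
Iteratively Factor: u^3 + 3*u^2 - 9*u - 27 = (u - 3)*(u^2 + 6*u + 9) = (u - 3)*(u + 3)*(u + 3)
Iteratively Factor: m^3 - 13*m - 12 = (m + 3)*(m^2 - 3*m - 4) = (m - 4)*(m + 3)*(m + 1)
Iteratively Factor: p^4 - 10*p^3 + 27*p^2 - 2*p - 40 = (p + 1)*(p^3 - 11*p^2 + 38*p - 40) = (p - 2)*(p + 1)*(p^2 - 9*p + 20) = (p - 5)*(p - 2)*(p + 1)*(p - 4)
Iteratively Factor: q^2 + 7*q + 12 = (q + 4)*(q + 3)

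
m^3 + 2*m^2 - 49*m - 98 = (m - 7)*(m + 2)*(m + 7)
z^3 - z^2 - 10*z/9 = z*(z - 5/3)*(z + 2/3)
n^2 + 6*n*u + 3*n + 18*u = (n + 3)*(n + 6*u)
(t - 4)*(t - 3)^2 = t^3 - 10*t^2 + 33*t - 36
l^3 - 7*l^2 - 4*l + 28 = (l - 7)*(l - 2)*(l + 2)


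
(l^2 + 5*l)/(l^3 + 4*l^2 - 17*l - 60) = l/(l^2 - l - 12)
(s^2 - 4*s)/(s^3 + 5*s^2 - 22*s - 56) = s/(s^2 + 9*s + 14)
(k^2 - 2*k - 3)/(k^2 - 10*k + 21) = (k + 1)/(k - 7)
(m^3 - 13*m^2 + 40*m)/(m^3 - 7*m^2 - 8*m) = (m - 5)/(m + 1)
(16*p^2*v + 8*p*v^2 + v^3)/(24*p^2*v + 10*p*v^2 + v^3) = (4*p + v)/(6*p + v)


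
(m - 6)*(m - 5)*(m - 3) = m^3 - 14*m^2 + 63*m - 90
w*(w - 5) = w^2 - 5*w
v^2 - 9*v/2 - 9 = (v - 6)*(v + 3/2)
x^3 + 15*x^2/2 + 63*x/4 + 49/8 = (x + 1/2)*(x + 7/2)^2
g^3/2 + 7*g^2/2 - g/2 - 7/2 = (g/2 + 1/2)*(g - 1)*(g + 7)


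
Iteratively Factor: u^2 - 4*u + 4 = (u - 2)*(u - 2)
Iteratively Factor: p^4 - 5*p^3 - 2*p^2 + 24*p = (p - 3)*(p^3 - 2*p^2 - 8*p) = p*(p - 3)*(p^2 - 2*p - 8) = p*(p - 4)*(p - 3)*(p + 2)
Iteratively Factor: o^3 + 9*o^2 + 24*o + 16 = (o + 4)*(o^2 + 5*o + 4) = (o + 4)^2*(o + 1)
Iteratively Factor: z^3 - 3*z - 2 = (z - 2)*(z^2 + 2*z + 1) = (z - 2)*(z + 1)*(z + 1)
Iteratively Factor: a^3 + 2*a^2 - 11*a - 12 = (a + 4)*(a^2 - 2*a - 3) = (a + 1)*(a + 4)*(a - 3)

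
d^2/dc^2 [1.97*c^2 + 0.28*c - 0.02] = 3.94000000000000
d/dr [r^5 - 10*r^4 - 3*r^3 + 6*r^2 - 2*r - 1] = 5*r^4 - 40*r^3 - 9*r^2 + 12*r - 2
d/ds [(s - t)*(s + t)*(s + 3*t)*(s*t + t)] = t*(4*s^3 + 9*s^2*t + 3*s^2 - 2*s*t^2 + 6*s*t - 3*t^3 - t^2)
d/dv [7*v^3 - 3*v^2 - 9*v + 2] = 21*v^2 - 6*v - 9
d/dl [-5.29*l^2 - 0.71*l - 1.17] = -10.58*l - 0.71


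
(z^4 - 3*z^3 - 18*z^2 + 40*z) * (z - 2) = z^5 - 5*z^4 - 12*z^3 + 76*z^2 - 80*z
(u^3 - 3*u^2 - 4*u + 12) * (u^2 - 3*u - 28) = u^5 - 6*u^4 - 23*u^3 + 108*u^2 + 76*u - 336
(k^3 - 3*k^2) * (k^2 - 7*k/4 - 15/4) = k^5 - 19*k^4/4 + 3*k^3/2 + 45*k^2/4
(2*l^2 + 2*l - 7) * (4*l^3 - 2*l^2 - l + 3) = 8*l^5 + 4*l^4 - 34*l^3 + 18*l^2 + 13*l - 21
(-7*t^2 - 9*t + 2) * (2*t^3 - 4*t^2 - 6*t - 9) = -14*t^5 + 10*t^4 + 82*t^3 + 109*t^2 + 69*t - 18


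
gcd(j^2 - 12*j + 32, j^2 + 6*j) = 1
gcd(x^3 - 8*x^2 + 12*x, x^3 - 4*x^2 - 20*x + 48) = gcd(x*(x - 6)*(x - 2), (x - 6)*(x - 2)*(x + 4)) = x^2 - 8*x + 12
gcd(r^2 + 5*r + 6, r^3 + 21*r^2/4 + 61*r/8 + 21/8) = r + 3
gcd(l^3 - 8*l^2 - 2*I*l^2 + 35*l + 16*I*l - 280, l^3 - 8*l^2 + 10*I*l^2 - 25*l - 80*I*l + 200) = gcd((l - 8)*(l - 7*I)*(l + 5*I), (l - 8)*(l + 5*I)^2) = l^2 + l*(-8 + 5*I) - 40*I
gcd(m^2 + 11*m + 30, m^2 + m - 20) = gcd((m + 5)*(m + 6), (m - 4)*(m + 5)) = m + 5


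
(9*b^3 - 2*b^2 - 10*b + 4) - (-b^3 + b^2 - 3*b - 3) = 10*b^3 - 3*b^2 - 7*b + 7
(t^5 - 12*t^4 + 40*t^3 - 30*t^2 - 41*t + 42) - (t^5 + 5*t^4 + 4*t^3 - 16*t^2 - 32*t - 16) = -17*t^4 + 36*t^3 - 14*t^2 - 9*t + 58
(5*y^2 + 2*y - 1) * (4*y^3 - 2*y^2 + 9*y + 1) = 20*y^5 - 2*y^4 + 37*y^3 + 25*y^2 - 7*y - 1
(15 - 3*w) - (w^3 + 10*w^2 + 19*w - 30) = -w^3 - 10*w^2 - 22*w + 45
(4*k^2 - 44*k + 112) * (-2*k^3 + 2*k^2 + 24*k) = -8*k^5 + 96*k^4 - 216*k^3 - 832*k^2 + 2688*k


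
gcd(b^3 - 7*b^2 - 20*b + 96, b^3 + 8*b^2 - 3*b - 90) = b - 3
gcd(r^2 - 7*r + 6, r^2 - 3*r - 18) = r - 6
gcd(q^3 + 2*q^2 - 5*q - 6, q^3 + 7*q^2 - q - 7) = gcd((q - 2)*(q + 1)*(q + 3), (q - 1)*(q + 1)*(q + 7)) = q + 1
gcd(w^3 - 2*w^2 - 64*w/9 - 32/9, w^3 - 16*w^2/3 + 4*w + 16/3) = w^2 - 10*w/3 - 8/3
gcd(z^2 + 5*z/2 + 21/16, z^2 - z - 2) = 1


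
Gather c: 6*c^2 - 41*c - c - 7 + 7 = 6*c^2 - 42*c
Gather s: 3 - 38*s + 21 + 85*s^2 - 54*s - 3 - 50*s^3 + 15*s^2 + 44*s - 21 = -50*s^3 + 100*s^2 - 48*s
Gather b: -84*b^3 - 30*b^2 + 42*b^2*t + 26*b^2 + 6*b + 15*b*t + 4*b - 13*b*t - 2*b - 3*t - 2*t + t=-84*b^3 + b^2*(42*t - 4) + b*(2*t + 8) - 4*t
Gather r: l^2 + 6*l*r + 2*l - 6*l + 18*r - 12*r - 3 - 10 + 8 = l^2 - 4*l + r*(6*l + 6) - 5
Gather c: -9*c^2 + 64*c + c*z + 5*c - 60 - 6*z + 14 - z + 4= -9*c^2 + c*(z + 69) - 7*z - 42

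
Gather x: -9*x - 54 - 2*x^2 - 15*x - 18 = -2*x^2 - 24*x - 72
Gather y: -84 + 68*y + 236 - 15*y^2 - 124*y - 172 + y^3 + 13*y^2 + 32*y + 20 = y^3 - 2*y^2 - 24*y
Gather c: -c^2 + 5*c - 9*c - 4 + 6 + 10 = -c^2 - 4*c + 12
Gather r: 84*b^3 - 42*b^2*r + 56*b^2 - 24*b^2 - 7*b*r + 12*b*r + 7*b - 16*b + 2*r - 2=84*b^3 + 32*b^2 - 9*b + r*(-42*b^2 + 5*b + 2) - 2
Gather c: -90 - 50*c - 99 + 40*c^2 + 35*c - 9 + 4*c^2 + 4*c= 44*c^2 - 11*c - 198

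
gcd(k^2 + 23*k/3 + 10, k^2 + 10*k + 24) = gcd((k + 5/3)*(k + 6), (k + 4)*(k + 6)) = k + 6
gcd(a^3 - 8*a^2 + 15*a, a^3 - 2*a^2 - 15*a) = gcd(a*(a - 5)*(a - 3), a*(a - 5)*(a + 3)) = a^2 - 5*a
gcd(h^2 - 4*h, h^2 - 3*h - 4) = h - 4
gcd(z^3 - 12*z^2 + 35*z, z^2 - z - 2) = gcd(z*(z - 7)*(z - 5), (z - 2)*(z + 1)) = 1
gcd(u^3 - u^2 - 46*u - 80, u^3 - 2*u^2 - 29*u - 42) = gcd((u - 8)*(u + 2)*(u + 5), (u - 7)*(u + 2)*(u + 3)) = u + 2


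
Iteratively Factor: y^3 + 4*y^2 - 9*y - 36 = (y + 4)*(y^2 - 9) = (y + 3)*(y + 4)*(y - 3)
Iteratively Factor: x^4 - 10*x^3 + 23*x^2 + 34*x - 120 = (x - 3)*(x^3 - 7*x^2 + 2*x + 40) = (x - 4)*(x - 3)*(x^2 - 3*x - 10) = (x - 4)*(x - 3)*(x + 2)*(x - 5)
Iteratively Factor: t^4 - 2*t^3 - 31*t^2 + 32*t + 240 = (t - 5)*(t^3 + 3*t^2 - 16*t - 48) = (t - 5)*(t + 3)*(t^2 - 16) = (t - 5)*(t - 4)*(t + 3)*(t + 4)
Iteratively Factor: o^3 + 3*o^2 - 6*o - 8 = (o + 1)*(o^2 + 2*o - 8) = (o + 1)*(o + 4)*(o - 2)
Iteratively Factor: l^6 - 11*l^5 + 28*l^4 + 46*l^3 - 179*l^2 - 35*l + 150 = (l - 1)*(l^5 - 10*l^4 + 18*l^3 + 64*l^2 - 115*l - 150) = (l - 3)*(l - 1)*(l^4 - 7*l^3 - 3*l^2 + 55*l + 50) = (l - 5)*(l - 3)*(l - 1)*(l^3 - 2*l^2 - 13*l - 10) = (l - 5)^2*(l - 3)*(l - 1)*(l^2 + 3*l + 2) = (l - 5)^2*(l - 3)*(l - 1)*(l + 1)*(l + 2)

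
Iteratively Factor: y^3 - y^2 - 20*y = (y + 4)*(y^2 - 5*y) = (y - 5)*(y + 4)*(y)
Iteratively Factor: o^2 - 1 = (o + 1)*(o - 1)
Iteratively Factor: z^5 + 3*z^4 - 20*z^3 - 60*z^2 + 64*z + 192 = (z - 2)*(z^4 + 5*z^3 - 10*z^2 - 80*z - 96) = (z - 2)*(z + 4)*(z^3 + z^2 - 14*z - 24) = (z - 4)*(z - 2)*(z + 4)*(z^2 + 5*z + 6) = (z - 4)*(z - 2)*(z + 3)*(z + 4)*(z + 2)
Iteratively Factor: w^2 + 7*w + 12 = (w + 4)*(w + 3)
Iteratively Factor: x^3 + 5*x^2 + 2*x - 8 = (x - 1)*(x^2 + 6*x + 8) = (x - 1)*(x + 2)*(x + 4)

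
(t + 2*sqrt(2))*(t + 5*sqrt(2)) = t^2 + 7*sqrt(2)*t + 20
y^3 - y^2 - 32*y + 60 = (y - 5)*(y - 2)*(y + 6)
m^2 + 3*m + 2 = (m + 1)*(m + 2)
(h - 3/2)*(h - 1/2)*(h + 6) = h^3 + 4*h^2 - 45*h/4 + 9/2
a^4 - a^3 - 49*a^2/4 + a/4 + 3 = (a - 4)*(a - 1/2)*(a + 1/2)*(a + 3)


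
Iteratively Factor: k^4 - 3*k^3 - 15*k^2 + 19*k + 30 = (k - 5)*(k^3 + 2*k^2 - 5*k - 6) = (k - 5)*(k + 1)*(k^2 + k - 6) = (k - 5)*(k + 1)*(k + 3)*(k - 2)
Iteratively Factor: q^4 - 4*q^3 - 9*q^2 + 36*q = (q)*(q^3 - 4*q^2 - 9*q + 36) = q*(q - 3)*(q^2 - q - 12) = q*(q - 3)*(q + 3)*(q - 4)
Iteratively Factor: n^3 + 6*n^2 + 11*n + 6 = (n + 1)*(n^2 + 5*n + 6) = (n + 1)*(n + 2)*(n + 3)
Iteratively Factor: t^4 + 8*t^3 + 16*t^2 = (t)*(t^3 + 8*t^2 + 16*t) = t^2*(t^2 + 8*t + 16) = t^2*(t + 4)*(t + 4)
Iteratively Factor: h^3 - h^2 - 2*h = (h + 1)*(h^2 - 2*h) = (h - 2)*(h + 1)*(h)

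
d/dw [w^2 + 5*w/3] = 2*w + 5/3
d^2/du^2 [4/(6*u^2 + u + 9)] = 8*(-36*u^2 - 6*u + (12*u + 1)^2 - 54)/(6*u^2 + u + 9)^3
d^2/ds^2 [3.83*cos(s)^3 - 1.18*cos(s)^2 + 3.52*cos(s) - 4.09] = -34.47*cos(s)^3 + 4.72*cos(s)^2 + 19.46*cos(s) - 2.36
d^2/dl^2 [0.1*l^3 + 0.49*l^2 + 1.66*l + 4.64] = 0.6*l + 0.98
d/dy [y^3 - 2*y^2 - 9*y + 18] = 3*y^2 - 4*y - 9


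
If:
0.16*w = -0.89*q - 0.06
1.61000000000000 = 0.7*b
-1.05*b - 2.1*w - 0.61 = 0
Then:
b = 2.30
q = 0.19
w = -1.44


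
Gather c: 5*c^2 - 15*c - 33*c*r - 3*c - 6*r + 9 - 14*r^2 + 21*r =5*c^2 + c*(-33*r - 18) - 14*r^2 + 15*r + 9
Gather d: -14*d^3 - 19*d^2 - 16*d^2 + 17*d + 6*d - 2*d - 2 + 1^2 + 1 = -14*d^3 - 35*d^2 + 21*d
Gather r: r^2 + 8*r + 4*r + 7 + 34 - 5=r^2 + 12*r + 36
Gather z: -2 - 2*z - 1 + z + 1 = -z - 2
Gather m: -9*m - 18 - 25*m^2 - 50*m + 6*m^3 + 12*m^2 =6*m^3 - 13*m^2 - 59*m - 18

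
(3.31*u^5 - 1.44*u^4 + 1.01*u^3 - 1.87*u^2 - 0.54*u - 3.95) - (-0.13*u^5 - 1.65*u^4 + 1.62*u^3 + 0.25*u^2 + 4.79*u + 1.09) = 3.44*u^5 + 0.21*u^4 - 0.61*u^3 - 2.12*u^2 - 5.33*u - 5.04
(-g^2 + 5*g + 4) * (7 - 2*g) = 2*g^3 - 17*g^2 + 27*g + 28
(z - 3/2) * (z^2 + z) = z^3 - z^2/2 - 3*z/2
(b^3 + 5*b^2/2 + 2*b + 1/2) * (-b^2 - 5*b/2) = -b^5 - 5*b^4 - 33*b^3/4 - 11*b^2/2 - 5*b/4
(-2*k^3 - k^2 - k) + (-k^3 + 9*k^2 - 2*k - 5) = -3*k^3 + 8*k^2 - 3*k - 5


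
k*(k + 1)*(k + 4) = k^3 + 5*k^2 + 4*k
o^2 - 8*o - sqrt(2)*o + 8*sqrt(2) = (o - 8)*(o - sqrt(2))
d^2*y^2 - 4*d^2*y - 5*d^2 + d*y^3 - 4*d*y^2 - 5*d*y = (d + y)*(y - 5)*(d*y + d)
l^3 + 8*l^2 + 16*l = l*(l + 4)^2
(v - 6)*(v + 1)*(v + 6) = v^3 + v^2 - 36*v - 36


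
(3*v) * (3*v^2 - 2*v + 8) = 9*v^3 - 6*v^2 + 24*v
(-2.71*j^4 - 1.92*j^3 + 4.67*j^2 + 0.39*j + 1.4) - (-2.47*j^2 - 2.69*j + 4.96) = -2.71*j^4 - 1.92*j^3 + 7.14*j^2 + 3.08*j - 3.56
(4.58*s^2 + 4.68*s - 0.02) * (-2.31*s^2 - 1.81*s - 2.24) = -10.5798*s^4 - 19.1006*s^3 - 18.6838*s^2 - 10.447*s + 0.0448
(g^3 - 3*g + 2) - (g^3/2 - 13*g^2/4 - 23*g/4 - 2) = g^3/2 + 13*g^2/4 + 11*g/4 + 4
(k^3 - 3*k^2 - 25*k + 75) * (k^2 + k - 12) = k^5 - 2*k^4 - 40*k^3 + 86*k^2 + 375*k - 900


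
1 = 1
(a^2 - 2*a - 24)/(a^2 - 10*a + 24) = (a + 4)/(a - 4)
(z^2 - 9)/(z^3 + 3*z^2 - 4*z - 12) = (z - 3)/(z^2 - 4)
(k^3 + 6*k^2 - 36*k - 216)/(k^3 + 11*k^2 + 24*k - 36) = (k - 6)/(k - 1)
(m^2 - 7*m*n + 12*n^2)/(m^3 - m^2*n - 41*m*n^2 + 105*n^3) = (m - 4*n)/(m^2 + 2*m*n - 35*n^2)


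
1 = 1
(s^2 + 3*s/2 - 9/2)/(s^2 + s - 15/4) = 2*(s + 3)/(2*s + 5)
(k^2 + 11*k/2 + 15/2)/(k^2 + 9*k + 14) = (2*k^2 + 11*k + 15)/(2*(k^2 + 9*k + 14))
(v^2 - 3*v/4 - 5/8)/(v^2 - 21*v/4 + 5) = (v + 1/2)/(v - 4)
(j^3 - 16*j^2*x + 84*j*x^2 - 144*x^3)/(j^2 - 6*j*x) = j - 10*x + 24*x^2/j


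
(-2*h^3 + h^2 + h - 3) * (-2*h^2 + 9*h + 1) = 4*h^5 - 20*h^4 + 5*h^3 + 16*h^2 - 26*h - 3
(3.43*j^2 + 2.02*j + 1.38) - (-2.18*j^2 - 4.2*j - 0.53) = 5.61*j^2 + 6.22*j + 1.91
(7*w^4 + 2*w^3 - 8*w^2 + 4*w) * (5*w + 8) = 35*w^5 + 66*w^4 - 24*w^3 - 44*w^2 + 32*w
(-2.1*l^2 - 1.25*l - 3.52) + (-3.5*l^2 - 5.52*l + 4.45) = -5.6*l^2 - 6.77*l + 0.93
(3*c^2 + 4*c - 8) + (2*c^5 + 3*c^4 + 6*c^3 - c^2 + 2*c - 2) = 2*c^5 + 3*c^4 + 6*c^3 + 2*c^2 + 6*c - 10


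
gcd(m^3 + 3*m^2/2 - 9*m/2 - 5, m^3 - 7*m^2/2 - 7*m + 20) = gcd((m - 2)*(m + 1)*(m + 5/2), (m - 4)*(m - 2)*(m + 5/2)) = m^2 + m/2 - 5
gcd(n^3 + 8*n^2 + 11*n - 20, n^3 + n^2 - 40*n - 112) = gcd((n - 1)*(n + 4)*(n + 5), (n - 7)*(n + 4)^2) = n + 4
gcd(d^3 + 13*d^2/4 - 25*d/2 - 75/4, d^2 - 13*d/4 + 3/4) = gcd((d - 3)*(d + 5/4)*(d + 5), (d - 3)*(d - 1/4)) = d - 3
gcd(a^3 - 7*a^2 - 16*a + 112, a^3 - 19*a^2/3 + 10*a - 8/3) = a - 4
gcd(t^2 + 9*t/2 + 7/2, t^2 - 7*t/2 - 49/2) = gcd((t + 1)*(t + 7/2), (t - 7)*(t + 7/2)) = t + 7/2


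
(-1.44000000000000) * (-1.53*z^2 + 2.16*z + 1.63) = 2.2032*z^2 - 3.1104*z - 2.3472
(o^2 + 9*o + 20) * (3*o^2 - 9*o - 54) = 3*o^4 + 18*o^3 - 75*o^2 - 666*o - 1080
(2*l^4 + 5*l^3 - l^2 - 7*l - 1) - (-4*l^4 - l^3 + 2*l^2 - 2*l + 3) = 6*l^4 + 6*l^3 - 3*l^2 - 5*l - 4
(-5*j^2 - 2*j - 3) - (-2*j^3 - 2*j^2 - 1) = 2*j^3 - 3*j^2 - 2*j - 2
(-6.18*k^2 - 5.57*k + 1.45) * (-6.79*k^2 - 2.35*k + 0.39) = 41.9622*k^4 + 52.3433*k^3 + 0.833800000000002*k^2 - 5.5798*k + 0.5655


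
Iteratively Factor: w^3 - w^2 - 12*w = (w)*(w^2 - w - 12) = w*(w - 4)*(w + 3)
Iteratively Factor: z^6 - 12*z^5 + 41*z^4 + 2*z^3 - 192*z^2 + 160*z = (z - 1)*(z^5 - 11*z^4 + 30*z^3 + 32*z^2 - 160*z) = (z - 4)*(z - 1)*(z^4 - 7*z^3 + 2*z^2 + 40*z) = (z - 4)^2*(z - 1)*(z^3 - 3*z^2 - 10*z) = (z - 4)^2*(z - 1)*(z + 2)*(z^2 - 5*z) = z*(z - 4)^2*(z - 1)*(z + 2)*(z - 5)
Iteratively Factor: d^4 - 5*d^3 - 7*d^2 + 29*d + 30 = (d - 5)*(d^3 - 7*d - 6) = (d - 5)*(d - 3)*(d^2 + 3*d + 2) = (d - 5)*(d - 3)*(d + 2)*(d + 1)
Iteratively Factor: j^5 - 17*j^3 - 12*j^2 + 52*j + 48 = (j + 2)*(j^4 - 2*j^3 - 13*j^2 + 14*j + 24) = (j - 2)*(j + 2)*(j^3 - 13*j - 12) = (j - 2)*(j + 2)*(j + 3)*(j^2 - 3*j - 4) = (j - 4)*(j - 2)*(j + 2)*(j + 3)*(j + 1)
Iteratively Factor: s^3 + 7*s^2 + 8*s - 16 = (s - 1)*(s^2 + 8*s + 16) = (s - 1)*(s + 4)*(s + 4)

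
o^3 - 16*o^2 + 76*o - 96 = (o - 8)*(o - 6)*(o - 2)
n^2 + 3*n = n*(n + 3)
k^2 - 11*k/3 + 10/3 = (k - 2)*(k - 5/3)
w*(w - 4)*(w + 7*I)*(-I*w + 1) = -I*w^4 + 8*w^3 + 4*I*w^3 - 32*w^2 + 7*I*w^2 - 28*I*w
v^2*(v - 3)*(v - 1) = v^4 - 4*v^3 + 3*v^2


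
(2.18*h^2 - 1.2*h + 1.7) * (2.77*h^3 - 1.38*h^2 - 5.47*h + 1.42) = 6.0386*h^5 - 6.3324*h^4 - 5.5596*h^3 + 7.3136*h^2 - 11.003*h + 2.414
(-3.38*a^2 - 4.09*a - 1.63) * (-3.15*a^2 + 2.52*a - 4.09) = 10.647*a^4 + 4.3659*a^3 + 8.6519*a^2 + 12.6205*a + 6.6667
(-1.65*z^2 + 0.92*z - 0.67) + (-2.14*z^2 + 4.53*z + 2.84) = -3.79*z^2 + 5.45*z + 2.17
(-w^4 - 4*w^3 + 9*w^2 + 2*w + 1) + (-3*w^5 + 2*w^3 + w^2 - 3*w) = -3*w^5 - w^4 - 2*w^3 + 10*w^2 - w + 1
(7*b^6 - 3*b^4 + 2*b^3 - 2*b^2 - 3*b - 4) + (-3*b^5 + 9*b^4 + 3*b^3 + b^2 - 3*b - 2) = 7*b^6 - 3*b^5 + 6*b^4 + 5*b^3 - b^2 - 6*b - 6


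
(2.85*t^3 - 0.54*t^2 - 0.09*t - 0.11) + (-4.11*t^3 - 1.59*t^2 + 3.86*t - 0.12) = -1.26*t^3 - 2.13*t^2 + 3.77*t - 0.23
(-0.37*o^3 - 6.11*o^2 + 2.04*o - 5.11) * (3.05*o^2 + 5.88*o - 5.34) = -1.1285*o^5 - 20.8111*o^4 - 27.729*o^3 + 29.0371*o^2 - 40.9404*o + 27.2874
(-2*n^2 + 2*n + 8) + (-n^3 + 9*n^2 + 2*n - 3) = -n^3 + 7*n^2 + 4*n + 5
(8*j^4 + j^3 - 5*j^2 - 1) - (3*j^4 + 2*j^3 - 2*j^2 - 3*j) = 5*j^4 - j^3 - 3*j^2 + 3*j - 1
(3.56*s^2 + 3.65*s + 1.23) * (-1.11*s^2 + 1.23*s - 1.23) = -3.9516*s^4 + 0.3273*s^3 - 1.2546*s^2 - 2.9766*s - 1.5129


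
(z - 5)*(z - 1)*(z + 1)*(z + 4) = z^4 - z^3 - 21*z^2 + z + 20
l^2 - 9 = (l - 3)*(l + 3)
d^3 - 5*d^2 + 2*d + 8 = (d - 4)*(d - 2)*(d + 1)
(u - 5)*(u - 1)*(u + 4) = u^3 - 2*u^2 - 19*u + 20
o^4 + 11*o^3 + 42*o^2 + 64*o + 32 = (o + 1)*(o + 2)*(o + 4)^2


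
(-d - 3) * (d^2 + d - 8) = -d^3 - 4*d^2 + 5*d + 24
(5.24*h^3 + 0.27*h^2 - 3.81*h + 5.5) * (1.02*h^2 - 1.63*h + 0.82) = 5.3448*h^5 - 8.2658*h^4 - 0.0294999999999999*h^3 + 12.0417*h^2 - 12.0892*h + 4.51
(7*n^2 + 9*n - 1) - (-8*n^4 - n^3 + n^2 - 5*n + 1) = 8*n^4 + n^3 + 6*n^2 + 14*n - 2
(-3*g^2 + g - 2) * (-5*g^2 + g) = 15*g^4 - 8*g^3 + 11*g^2 - 2*g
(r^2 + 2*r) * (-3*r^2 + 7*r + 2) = -3*r^4 + r^3 + 16*r^2 + 4*r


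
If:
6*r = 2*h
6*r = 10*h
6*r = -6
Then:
No Solution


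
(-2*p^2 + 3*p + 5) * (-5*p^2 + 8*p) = 10*p^4 - 31*p^3 - p^2 + 40*p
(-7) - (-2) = -5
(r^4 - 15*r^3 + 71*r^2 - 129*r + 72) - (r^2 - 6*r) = r^4 - 15*r^3 + 70*r^2 - 123*r + 72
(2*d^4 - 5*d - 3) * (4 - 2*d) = -4*d^5 + 8*d^4 + 10*d^2 - 14*d - 12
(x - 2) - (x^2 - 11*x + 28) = -x^2 + 12*x - 30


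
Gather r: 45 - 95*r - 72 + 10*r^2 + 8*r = 10*r^2 - 87*r - 27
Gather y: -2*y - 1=-2*y - 1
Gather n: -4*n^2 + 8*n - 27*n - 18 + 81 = -4*n^2 - 19*n + 63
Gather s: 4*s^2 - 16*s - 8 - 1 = 4*s^2 - 16*s - 9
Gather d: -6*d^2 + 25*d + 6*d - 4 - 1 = -6*d^2 + 31*d - 5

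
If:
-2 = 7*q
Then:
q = -2/7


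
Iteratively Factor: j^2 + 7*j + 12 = (j + 3)*(j + 4)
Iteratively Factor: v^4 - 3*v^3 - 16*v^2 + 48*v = (v + 4)*(v^3 - 7*v^2 + 12*v) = v*(v + 4)*(v^2 - 7*v + 12) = v*(v - 3)*(v + 4)*(v - 4)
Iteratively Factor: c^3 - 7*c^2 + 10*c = (c - 5)*(c^2 - 2*c) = (c - 5)*(c - 2)*(c)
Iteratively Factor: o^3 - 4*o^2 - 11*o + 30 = (o - 5)*(o^2 + o - 6) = (o - 5)*(o - 2)*(o + 3)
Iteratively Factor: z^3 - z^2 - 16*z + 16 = (z + 4)*(z^2 - 5*z + 4) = (z - 1)*(z + 4)*(z - 4)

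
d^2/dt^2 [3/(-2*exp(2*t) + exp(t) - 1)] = 3*(-2*(4*exp(t) - 1)^2*exp(t) + (8*exp(t) - 1)*(2*exp(2*t) - exp(t) + 1))*exp(t)/(2*exp(2*t) - exp(t) + 1)^3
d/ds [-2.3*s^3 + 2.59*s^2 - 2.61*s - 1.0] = -6.9*s^2 + 5.18*s - 2.61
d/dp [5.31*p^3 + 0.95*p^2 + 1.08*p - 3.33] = 15.93*p^2 + 1.9*p + 1.08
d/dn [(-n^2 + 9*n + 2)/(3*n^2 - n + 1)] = (-26*n^2 - 14*n + 11)/(9*n^4 - 6*n^3 + 7*n^2 - 2*n + 1)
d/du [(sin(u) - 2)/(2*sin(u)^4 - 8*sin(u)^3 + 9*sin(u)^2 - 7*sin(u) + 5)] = (-6*sin(u)^4 - 57*sin(u)^2 + 60*sin(u) - 8*sin(3*u) - 9)*cos(u)/(2*sin(u)^4 - 8*sin(u)^3 + 9*sin(u)^2 - 7*sin(u) + 5)^2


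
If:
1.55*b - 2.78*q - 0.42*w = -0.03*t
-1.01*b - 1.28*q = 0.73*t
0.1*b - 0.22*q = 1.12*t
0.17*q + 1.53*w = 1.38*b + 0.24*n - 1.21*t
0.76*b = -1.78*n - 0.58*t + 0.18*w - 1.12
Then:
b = -0.01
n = -0.63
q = 0.01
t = -0.00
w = -0.11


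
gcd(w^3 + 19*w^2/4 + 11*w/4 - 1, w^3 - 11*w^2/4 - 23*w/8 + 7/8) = w^2 + 3*w/4 - 1/4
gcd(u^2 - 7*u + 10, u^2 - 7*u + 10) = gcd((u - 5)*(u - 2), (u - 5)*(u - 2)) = u^2 - 7*u + 10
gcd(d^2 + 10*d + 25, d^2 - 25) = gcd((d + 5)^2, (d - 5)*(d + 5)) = d + 5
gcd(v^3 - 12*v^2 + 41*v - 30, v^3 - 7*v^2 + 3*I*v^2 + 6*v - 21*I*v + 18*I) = v^2 - 7*v + 6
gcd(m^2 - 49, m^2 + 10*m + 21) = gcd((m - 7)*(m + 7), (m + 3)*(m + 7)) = m + 7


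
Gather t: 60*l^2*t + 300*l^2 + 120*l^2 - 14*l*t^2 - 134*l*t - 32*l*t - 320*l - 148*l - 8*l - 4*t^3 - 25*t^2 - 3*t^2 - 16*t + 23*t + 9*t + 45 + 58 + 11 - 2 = 420*l^2 - 476*l - 4*t^3 + t^2*(-14*l - 28) + t*(60*l^2 - 166*l + 16) + 112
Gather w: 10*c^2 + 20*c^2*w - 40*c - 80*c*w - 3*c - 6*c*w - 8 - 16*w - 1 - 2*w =10*c^2 - 43*c + w*(20*c^2 - 86*c - 18) - 9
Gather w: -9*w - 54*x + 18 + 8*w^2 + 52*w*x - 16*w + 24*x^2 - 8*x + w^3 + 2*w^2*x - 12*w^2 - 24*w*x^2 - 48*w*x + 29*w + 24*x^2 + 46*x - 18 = w^3 + w^2*(2*x - 4) + w*(-24*x^2 + 4*x + 4) + 48*x^2 - 16*x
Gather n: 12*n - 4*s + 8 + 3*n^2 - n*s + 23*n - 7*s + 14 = 3*n^2 + n*(35 - s) - 11*s + 22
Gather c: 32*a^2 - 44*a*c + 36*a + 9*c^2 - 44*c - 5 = 32*a^2 + 36*a + 9*c^2 + c*(-44*a - 44) - 5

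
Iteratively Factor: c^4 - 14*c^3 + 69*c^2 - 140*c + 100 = (c - 5)*(c^3 - 9*c^2 + 24*c - 20) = (c - 5)*(c - 2)*(c^2 - 7*c + 10) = (c - 5)^2*(c - 2)*(c - 2)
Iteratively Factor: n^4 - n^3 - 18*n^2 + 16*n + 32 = (n - 2)*(n^3 + n^2 - 16*n - 16) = (n - 2)*(n + 1)*(n^2 - 16) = (n - 2)*(n + 1)*(n + 4)*(n - 4)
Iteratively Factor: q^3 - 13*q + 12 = (q - 3)*(q^2 + 3*q - 4) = (q - 3)*(q + 4)*(q - 1)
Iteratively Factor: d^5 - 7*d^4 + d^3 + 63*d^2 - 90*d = (d)*(d^4 - 7*d^3 + d^2 + 63*d - 90) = d*(d - 5)*(d^3 - 2*d^2 - 9*d + 18) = d*(d - 5)*(d - 2)*(d^2 - 9) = d*(d - 5)*(d - 2)*(d + 3)*(d - 3)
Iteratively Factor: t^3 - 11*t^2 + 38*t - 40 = (t - 4)*(t^2 - 7*t + 10) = (t - 5)*(t - 4)*(t - 2)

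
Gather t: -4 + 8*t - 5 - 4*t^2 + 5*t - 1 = -4*t^2 + 13*t - 10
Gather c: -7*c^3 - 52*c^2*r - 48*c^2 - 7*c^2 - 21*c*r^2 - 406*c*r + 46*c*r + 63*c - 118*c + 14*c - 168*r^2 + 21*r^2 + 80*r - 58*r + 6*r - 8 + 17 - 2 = -7*c^3 + c^2*(-52*r - 55) + c*(-21*r^2 - 360*r - 41) - 147*r^2 + 28*r + 7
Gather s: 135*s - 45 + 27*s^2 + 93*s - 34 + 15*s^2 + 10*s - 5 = 42*s^2 + 238*s - 84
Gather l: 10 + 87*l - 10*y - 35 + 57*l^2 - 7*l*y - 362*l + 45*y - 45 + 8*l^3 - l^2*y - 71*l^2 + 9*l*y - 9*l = 8*l^3 + l^2*(-y - 14) + l*(2*y - 284) + 35*y - 70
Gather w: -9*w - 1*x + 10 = -9*w - x + 10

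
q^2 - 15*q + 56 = (q - 8)*(q - 7)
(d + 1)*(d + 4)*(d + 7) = d^3 + 12*d^2 + 39*d + 28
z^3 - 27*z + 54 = (z - 3)^2*(z + 6)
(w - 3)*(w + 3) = w^2 - 9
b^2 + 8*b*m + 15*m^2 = (b + 3*m)*(b + 5*m)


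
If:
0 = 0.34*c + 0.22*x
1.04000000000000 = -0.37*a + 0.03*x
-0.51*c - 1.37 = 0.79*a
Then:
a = -3.07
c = 2.07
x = -3.20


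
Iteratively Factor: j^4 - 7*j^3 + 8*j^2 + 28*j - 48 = (j - 2)*(j^3 - 5*j^2 - 2*j + 24) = (j - 2)*(j + 2)*(j^2 - 7*j + 12) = (j - 4)*(j - 2)*(j + 2)*(j - 3)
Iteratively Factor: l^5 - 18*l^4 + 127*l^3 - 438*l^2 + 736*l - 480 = (l - 4)*(l^4 - 14*l^3 + 71*l^2 - 154*l + 120) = (l - 4)*(l - 2)*(l^3 - 12*l^2 + 47*l - 60) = (l - 5)*(l - 4)*(l - 2)*(l^2 - 7*l + 12) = (l - 5)*(l - 4)*(l - 3)*(l - 2)*(l - 4)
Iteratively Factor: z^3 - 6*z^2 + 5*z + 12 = (z + 1)*(z^2 - 7*z + 12) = (z - 4)*(z + 1)*(z - 3)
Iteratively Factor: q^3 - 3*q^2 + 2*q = (q - 2)*(q^2 - q) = (q - 2)*(q - 1)*(q)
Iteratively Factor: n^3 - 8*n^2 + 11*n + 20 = (n + 1)*(n^2 - 9*n + 20) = (n - 5)*(n + 1)*(n - 4)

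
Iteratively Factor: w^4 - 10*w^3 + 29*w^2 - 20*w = (w)*(w^3 - 10*w^2 + 29*w - 20) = w*(w - 4)*(w^2 - 6*w + 5) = w*(w - 5)*(w - 4)*(w - 1)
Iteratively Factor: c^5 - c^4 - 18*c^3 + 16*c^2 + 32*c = (c - 2)*(c^4 + c^3 - 16*c^2 - 16*c) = (c - 4)*(c - 2)*(c^3 + 5*c^2 + 4*c) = (c - 4)*(c - 2)*(c + 4)*(c^2 + c) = c*(c - 4)*(c - 2)*(c + 4)*(c + 1)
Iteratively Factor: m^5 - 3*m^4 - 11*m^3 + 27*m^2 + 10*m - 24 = (m - 4)*(m^4 + m^3 - 7*m^2 - m + 6) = (m - 4)*(m + 3)*(m^3 - 2*m^2 - m + 2) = (m - 4)*(m - 1)*(m + 3)*(m^2 - m - 2) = (m - 4)*(m - 1)*(m + 1)*(m + 3)*(m - 2)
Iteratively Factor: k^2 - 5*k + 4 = (k - 4)*(k - 1)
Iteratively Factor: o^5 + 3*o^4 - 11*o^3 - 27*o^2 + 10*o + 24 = (o - 1)*(o^4 + 4*o^3 - 7*o^2 - 34*o - 24) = (o - 1)*(o + 2)*(o^3 + 2*o^2 - 11*o - 12) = (o - 1)*(o + 2)*(o + 4)*(o^2 - 2*o - 3) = (o - 1)*(o + 1)*(o + 2)*(o + 4)*(o - 3)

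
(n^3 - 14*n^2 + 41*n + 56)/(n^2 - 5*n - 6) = (n^2 - 15*n + 56)/(n - 6)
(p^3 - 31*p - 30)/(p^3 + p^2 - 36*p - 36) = (p + 5)/(p + 6)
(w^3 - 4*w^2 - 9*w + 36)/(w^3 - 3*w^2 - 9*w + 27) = (w - 4)/(w - 3)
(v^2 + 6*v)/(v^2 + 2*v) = (v + 6)/(v + 2)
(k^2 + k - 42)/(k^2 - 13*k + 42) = (k + 7)/(k - 7)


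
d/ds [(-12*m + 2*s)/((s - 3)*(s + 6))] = 2*(12*m*s + 18*m - s^2 - 18)/(s^4 + 6*s^3 - 27*s^2 - 108*s + 324)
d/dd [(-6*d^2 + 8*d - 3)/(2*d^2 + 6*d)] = (-26*d^2 + 6*d + 9)/(2*d^2*(d^2 + 6*d + 9))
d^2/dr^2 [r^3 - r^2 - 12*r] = 6*r - 2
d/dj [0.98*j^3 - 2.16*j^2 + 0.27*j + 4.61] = 2.94*j^2 - 4.32*j + 0.27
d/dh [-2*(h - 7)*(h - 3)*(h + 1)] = -6*h^2 + 36*h - 22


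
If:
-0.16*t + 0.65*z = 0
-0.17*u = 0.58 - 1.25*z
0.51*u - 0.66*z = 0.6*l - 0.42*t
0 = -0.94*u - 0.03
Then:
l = 0.77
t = 1.87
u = -0.03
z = 0.46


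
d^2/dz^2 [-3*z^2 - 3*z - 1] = -6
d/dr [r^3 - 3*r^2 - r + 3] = 3*r^2 - 6*r - 1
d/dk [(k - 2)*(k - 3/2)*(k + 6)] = 3*k^2 + 5*k - 18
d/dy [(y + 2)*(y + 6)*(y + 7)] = 3*y^2 + 30*y + 68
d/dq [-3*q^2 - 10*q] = -6*q - 10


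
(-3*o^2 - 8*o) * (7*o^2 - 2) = -21*o^4 - 56*o^3 + 6*o^2 + 16*o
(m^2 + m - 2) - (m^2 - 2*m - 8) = 3*m + 6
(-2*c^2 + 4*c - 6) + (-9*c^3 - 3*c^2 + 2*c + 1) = -9*c^3 - 5*c^2 + 6*c - 5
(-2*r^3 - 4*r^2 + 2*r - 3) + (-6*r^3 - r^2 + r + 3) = -8*r^3 - 5*r^2 + 3*r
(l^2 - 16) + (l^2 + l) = 2*l^2 + l - 16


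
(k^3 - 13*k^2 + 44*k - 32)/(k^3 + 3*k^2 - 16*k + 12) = (k^2 - 12*k + 32)/(k^2 + 4*k - 12)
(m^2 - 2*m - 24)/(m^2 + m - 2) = (m^2 - 2*m - 24)/(m^2 + m - 2)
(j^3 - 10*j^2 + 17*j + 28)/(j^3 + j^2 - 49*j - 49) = (j - 4)/(j + 7)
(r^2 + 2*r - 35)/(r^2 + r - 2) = (r^2 + 2*r - 35)/(r^2 + r - 2)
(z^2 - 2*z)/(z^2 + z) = (z - 2)/(z + 1)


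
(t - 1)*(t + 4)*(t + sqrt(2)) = t^3 + sqrt(2)*t^2 + 3*t^2 - 4*t + 3*sqrt(2)*t - 4*sqrt(2)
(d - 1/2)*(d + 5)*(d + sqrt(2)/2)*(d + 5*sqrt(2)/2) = d^4 + 3*sqrt(2)*d^3 + 9*d^3/2 + 27*sqrt(2)*d^2/2 - 15*sqrt(2)*d/2 + 45*d/4 - 25/4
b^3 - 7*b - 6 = (b - 3)*(b + 1)*(b + 2)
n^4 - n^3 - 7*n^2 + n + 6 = (n - 3)*(n - 1)*(n + 1)*(n + 2)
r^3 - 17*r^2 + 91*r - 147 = (r - 7)^2*(r - 3)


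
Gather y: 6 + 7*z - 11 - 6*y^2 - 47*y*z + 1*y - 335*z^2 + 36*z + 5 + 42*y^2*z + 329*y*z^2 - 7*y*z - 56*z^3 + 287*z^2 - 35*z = y^2*(42*z - 6) + y*(329*z^2 - 54*z + 1) - 56*z^3 - 48*z^2 + 8*z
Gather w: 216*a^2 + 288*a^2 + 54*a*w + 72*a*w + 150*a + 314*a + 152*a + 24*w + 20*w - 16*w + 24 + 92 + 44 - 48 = 504*a^2 + 616*a + w*(126*a + 28) + 112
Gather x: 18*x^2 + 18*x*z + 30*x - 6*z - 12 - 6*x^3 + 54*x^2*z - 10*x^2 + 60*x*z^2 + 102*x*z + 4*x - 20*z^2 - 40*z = -6*x^3 + x^2*(54*z + 8) + x*(60*z^2 + 120*z + 34) - 20*z^2 - 46*z - 12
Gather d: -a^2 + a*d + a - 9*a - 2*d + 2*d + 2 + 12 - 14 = -a^2 + a*d - 8*a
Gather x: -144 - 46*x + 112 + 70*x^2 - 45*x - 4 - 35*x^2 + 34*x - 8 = 35*x^2 - 57*x - 44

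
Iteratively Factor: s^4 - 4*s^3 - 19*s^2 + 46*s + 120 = (s + 3)*(s^3 - 7*s^2 + 2*s + 40) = (s + 2)*(s + 3)*(s^2 - 9*s + 20) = (s - 4)*(s + 2)*(s + 3)*(s - 5)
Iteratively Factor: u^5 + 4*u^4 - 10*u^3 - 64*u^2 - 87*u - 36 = (u + 1)*(u^4 + 3*u^3 - 13*u^2 - 51*u - 36) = (u + 1)*(u + 3)*(u^3 - 13*u - 12) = (u + 1)*(u + 3)^2*(u^2 - 3*u - 4) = (u - 4)*(u + 1)*(u + 3)^2*(u + 1)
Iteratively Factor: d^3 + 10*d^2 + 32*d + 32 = (d + 2)*(d^2 + 8*d + 16) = (d + 2)*(d + 4)*(d + 4)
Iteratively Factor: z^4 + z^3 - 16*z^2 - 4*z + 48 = (z + 4)*(z^3 - 3*z^2 - 4*z + 12) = (z - 3)*(z + 4)*(z^2 - 4) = (z - 3)*(z - 2)*(z + 4)*(z + 2)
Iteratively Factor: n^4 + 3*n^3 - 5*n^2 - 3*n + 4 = (n - 1)*(n^3 + 4*n^2 - n - 4) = (n - 1)*(n + 4)*(n^2 - 1) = (n - 1)^2*(n + 4)*(n + 1)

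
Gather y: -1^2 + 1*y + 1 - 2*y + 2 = 2 - y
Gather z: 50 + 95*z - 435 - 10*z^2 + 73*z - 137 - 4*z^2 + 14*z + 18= -14*z^2 + 182*z - 504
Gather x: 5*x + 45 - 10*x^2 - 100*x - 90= -10*x^2 - 95*x - 45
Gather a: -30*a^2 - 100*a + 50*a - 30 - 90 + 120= -30*a^2 - 50*a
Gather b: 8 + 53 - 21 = 40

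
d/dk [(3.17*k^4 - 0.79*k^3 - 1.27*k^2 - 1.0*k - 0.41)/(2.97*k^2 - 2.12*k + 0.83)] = (18.8298*k^5 - 22.5075*k^4 + 13.874*k^3 + 3.6953*k^2 + 0.3272*k - 1.6992)/(8.8209*k^4 - 12.5928*k^3 + 9.4246*k^2 - 3.5192*k + 0.6889)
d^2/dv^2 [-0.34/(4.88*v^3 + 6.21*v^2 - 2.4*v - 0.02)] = ((9.9552*v + 4.2228)*(4.88*v^3 + 6.21*v^2 - 2.4*v - 0.02) - 0.34*(14.64*v^2 + 12.42*v - 2.4)*(29.28*v^2 + 24.84*v - 4.8))/(4.88*v^3 + 6.21*v^2 - 2.4*v - 0.02)^3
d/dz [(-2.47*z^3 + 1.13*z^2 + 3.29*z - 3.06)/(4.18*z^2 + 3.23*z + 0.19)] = (-10.3246*z^4 - 15.9562*z^3 - 11.5102*z^2 + 26.011*z + 10.5089)/(17.4724*z^4 + 27.0028*z^3 + 12.0213*z^2 + 1.2274*z + 0.0361)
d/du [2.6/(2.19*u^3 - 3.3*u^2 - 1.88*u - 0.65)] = (-17.082*u^2 + 17.16*u + 4.888)/(-2.19*u^3 + 3.3*u^2 + 1.88*u + 0.65)^2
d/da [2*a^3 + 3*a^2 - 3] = 6*a*(a + 1)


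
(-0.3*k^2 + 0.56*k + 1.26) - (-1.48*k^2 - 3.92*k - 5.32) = 1.18*k^2 + 4.48*k + 6.58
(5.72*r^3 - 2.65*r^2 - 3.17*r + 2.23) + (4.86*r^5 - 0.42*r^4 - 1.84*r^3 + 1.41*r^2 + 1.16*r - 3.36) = 4.86*r^5 - 0.42*r^4 + 3.88*r^3 - 1.24*r^2 - 2.01*r - 1.13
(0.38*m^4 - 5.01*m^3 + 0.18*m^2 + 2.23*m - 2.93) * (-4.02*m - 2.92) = -1.5276*m^5 + 19.0306*m^4 + 13.9056*m^3 - 9.4902*m^2 + 5.267*m + 8.5556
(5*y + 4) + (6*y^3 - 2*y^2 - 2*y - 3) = 6*y^3 - 2*y^2 + 3*y + 1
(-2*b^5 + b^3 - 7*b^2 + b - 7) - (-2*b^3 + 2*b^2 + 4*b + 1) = -2*b^5 + 3*b^3 - 9*b^2 - 3*b - 8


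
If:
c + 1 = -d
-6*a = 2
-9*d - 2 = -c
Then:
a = -1/3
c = -7/10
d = -3/10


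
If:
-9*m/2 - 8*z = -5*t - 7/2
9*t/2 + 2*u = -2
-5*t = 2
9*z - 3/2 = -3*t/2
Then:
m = -11/135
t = -2/5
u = -1/10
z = 7/30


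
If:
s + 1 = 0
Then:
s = -1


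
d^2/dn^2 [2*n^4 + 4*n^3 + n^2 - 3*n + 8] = 24*n^2 + 24*n + 2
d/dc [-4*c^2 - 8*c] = -8*c - 8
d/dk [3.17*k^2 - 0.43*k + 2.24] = 6.34*k - 0.43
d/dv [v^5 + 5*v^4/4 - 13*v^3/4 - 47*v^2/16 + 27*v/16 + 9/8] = 5*v^4 + 5*v^3 - 39*v^2/4 - 47*v/8 + 27/16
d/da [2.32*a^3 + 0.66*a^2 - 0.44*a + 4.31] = 6.96*a^2 + 1.32*a - 0.44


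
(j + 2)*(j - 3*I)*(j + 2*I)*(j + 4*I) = j^4 + 2*j^3 + 3*I*j^3 + 10*j^2 + 6*I*j^2 + 20*j + 24*I*j + 48*I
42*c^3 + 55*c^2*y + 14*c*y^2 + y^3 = (c + y)*(6*c + y)*(7*c + y)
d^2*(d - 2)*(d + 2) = d^4 - 4*d^2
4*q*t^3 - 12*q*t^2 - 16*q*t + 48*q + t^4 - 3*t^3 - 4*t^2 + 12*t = (4*q + t)*(t - 3)*(t - 2)*(t + 2)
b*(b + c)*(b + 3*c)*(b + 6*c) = b^4 + 10*b^3*c + 27*b^2*c^2 + 18*b*c^3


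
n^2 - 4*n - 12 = (n - 6)*(n + 2)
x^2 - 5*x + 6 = (x - 3)*(x - 2)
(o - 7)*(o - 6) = o^2 - 13*o + 42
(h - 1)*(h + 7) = h^2 + 6*h - 7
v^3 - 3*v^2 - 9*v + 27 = (v - 3)^2*(v + 3)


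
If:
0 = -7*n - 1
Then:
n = -1/7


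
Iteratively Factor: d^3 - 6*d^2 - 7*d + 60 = (d - 4)*(d^2 - 2*d - 15) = (d - 4)*(d + 3)*(d - 5)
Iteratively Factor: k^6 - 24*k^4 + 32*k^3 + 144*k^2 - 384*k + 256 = (k + 4)*(k^5 - 4*k^4 - 8*k^3 + 64*k^2 - 112*k + 64) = (k - 2)*(k + 4)*(k^4 - 2*k^3 - 12*k^2 + 40*k - 32) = (k - 2)*(k + 4)^2*(k^3 - 6*k^2 + 12*k - 8) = (k - 2)^2*(k + 4)^2*(k^2 - 4*k + 4) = (k - 2)^3*(k + 4)^2*(k - 2)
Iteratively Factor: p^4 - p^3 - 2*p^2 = (p + 1)*(p^3 - 2*p^2) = p*(p + 1)*(p^2 - 2*p) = p*(p - 2)*(p + 1)*(p)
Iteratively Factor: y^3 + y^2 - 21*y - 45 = (y + 3)*(y^2 - 2*y - 15) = (y + 3)^2*(y - 5)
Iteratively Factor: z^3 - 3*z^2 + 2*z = (z - 1)*(z^2 - 2*z) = z*(z - 1)*(z - 2)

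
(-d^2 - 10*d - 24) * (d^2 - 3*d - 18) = -d^4 - 7*d^3 + 24*d^2 + 252*d + 432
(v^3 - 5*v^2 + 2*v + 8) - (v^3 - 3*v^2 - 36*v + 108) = -2*v^2 + 38*v - 100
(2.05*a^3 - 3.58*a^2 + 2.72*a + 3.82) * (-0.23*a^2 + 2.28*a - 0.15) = -0.4715*a^5 + 5.4974*a^4 - 9.0955*a^3 + 5.86*a^2 + 8.3016*a - 0.573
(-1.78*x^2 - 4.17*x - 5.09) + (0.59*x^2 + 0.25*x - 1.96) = -1.19*x^2 - 3.92*x - 7.05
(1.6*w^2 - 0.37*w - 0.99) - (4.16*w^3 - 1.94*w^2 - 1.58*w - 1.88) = -4.16*w^3 + 3.54*w^2 + 1.21*w + 0.89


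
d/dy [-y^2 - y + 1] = -2*y - 1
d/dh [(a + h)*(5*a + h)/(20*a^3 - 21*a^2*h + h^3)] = (9*a^2 - 2*a*h - h^2)/(16*a^4 - 40*a^3*h + 33*a^2*h^2 - 10*a*h^3 + h^4)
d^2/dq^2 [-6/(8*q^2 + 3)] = 288*(1 - 8*q^2)/(8*q^2 + 3)^3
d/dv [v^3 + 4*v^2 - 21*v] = 3*v^2 + 8*v - 21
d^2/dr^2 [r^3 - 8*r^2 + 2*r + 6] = 6*r - 16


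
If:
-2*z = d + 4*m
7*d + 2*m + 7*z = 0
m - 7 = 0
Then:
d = 24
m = 7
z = -26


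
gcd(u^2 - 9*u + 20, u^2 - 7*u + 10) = u - 5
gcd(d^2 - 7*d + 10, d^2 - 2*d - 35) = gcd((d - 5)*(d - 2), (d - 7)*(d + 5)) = 1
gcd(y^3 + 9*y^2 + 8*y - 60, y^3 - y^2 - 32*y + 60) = y^2 + 4*y - 12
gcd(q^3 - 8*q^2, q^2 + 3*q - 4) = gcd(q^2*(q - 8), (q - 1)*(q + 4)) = 1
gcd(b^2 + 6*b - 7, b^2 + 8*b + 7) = b + 7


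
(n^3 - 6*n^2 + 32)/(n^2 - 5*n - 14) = (n^2 - 8*n + 16)/(n - 7)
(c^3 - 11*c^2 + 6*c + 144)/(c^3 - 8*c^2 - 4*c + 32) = (c^2 - 3*c - 18)/(c^2 - 4)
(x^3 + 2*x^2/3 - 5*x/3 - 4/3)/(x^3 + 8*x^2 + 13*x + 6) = (x - 4/3)/(x + 6)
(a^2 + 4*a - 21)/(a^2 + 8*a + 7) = (a - 3)/(a + 1)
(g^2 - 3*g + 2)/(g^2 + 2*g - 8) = (g - 1)/(g + 4)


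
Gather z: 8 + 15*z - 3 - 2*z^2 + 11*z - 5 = -2*z^2 + 26*z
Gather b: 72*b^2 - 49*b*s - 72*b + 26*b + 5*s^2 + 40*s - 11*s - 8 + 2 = 72*b^2 + b*(-49*s - 46) + 5*s^2 + 29*s - 6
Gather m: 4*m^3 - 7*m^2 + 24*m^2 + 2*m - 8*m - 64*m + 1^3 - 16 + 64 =4*m^3 + 17*m^2 - 70*m + 49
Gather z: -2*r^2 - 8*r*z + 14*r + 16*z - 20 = -2*r^2 + 14*r + z*(16 - 8*r) - 20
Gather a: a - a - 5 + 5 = 0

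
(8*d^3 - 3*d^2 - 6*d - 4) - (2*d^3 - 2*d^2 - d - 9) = 6*d^3 - d^2 - 5*d + 5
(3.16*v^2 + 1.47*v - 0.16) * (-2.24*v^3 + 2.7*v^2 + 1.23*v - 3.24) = -7.0784*v^5 + 5.2392*v^4 + 8.2142*v^3 - 8.8623*v^2 - 4.9596*v + 0.5184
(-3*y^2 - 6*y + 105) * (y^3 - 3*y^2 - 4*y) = -3*y^5 + 3*y^4 + 135*y^3 - 291*y^2 - 420*y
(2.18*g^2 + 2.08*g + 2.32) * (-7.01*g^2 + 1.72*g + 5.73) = -15.2818*g^4 - 10.8312*g^3 - 0.194199999999995*g^2 + 15.9088*g + 13.2936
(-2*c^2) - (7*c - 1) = -2*c^2 - 7*c + 1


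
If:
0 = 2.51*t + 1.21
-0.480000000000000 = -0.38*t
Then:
No Solution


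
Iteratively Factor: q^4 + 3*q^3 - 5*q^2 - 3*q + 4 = (q - 1)*(q^3 + 4*q^2 - q - 4) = (q - 1)^2*(q^2 + 5*q + 4) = (q - 1)^2*(q + 4)*(q + 1)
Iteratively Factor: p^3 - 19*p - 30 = (p + 2)*(p^2 - 2*p - 15) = (p - 5)*(p + 2)*(p + 3)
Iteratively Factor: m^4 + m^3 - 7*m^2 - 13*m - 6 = (m + 1)*(m^3 - 7*m - 6) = (m - 3)*(m + 1)*(m^2 + 3*m + 2) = (m - 3)*(m + 1)*(m + 2)*(m + 1)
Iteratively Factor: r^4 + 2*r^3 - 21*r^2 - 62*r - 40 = (r + 4)*(r^3 - 2*r^2 - 13*r - 10) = (r + 2)*(r + 4)*(r^2 - 4*r - 5) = (r - 5)*(r + 2)*(r + 4)*(r + 1)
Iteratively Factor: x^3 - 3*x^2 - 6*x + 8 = (x - 4)*(x^2 + x - 2) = (x - 4)*(x - 1)*(x + 2)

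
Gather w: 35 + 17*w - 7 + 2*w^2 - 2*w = 2*w^2 + 15*w + 28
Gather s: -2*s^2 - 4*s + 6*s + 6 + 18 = -2*s^2 + 2*s + 24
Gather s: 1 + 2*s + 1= 2*s + 2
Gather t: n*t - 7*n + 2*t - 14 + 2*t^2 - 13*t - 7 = -7*n + 2*t^2 + t*(n - 11) - 21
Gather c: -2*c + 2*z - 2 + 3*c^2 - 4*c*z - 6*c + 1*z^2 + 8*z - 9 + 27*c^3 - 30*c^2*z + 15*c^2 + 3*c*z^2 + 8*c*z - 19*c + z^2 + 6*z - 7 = 27*c^3 + c^2*(18 - 30*z) + c*(3*z^2 + 4*z - 27) + 2*z^2 + 16*z - 18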